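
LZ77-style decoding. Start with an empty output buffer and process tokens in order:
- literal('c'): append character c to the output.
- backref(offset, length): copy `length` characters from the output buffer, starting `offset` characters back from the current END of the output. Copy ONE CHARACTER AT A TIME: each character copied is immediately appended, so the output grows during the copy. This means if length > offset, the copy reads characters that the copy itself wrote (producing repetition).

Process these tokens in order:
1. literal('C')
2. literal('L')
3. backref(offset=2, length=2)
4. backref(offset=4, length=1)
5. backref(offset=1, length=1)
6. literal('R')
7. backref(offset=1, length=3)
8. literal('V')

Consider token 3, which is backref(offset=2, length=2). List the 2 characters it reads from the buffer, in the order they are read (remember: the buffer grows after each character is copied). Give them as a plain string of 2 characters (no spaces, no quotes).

Token 1: literal('C'). Output: "C"
Token 2: literal('L'). Output: "CL"
Token 3: backref(off=2, len=2). Buffer before: "CL" (len 2)
  byte 1: read out[0]='C', append. Buffer now: "CLC"
  byte 2: read out[1]='L', append. Buffer now: "CLCL"

Answer: CL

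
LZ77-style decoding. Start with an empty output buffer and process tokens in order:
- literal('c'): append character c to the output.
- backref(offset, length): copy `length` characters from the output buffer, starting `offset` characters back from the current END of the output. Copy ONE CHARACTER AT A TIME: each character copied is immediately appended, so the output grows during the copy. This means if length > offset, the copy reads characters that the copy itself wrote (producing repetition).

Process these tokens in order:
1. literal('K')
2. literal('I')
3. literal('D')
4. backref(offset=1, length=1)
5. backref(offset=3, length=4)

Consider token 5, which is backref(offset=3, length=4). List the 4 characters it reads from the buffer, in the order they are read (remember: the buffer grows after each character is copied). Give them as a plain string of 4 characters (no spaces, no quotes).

Answer: IDDI

Derivation:
Token 1: literal('K'). Output: "K"
Token 2: literal('I'). Output: "KI"
Token 3: literal('D'). Output: "KID"
Token 4: backref(off=1, len=1). Copied 'D' from pos 2. Output: "KIDD"
Token 5: backref(off=3, len=4). Buffer before: "KIDD" (len 4)
  byte 1: read out[1]='I', append. Buffer now: "KIDDI"
  byte 2: read out[2]='D', append. Buffer now: "KIDDID"
  byte 3: read out[3]='D', append. Buffer now: "KIDDIDD"
  byte 4: read out[4]='I', append. Buffer now: "KIDDIDDI"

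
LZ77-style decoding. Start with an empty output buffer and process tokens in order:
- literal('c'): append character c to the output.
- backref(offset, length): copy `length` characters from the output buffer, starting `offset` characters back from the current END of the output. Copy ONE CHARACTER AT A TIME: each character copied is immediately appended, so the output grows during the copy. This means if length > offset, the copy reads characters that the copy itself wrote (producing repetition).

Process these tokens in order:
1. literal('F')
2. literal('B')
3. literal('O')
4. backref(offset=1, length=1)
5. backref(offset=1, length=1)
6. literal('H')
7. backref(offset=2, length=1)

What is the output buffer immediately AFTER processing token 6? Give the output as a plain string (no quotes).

Token 1: literal('F'). Output: "F"
Token 2: literal('B'). Output: "FB"
Token 3: literal('O'). Output: "FBO"
Token 4: backref(off=1, len=1). Copied 'O' from pos 2. Output: "FBOO"
Token 5: backref(off=1, len=1). Copied 'O' from pos 3. Output: "FBOOO"
Token 6: literal('H'). Output: "FBOOOH"

Answer: FBOOOH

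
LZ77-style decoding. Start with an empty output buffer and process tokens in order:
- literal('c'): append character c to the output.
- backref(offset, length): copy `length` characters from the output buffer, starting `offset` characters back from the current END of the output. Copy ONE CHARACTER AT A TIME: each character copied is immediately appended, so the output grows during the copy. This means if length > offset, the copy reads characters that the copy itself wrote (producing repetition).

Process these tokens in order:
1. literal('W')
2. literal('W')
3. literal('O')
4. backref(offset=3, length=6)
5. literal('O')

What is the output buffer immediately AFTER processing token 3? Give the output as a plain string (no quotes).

Answer: WWO

Derivation:
Token 1: literal('W'). Output: "W"
Token 2: literal('W'). Output: "WW"
Token 3: literal('O'). Output: "WWO"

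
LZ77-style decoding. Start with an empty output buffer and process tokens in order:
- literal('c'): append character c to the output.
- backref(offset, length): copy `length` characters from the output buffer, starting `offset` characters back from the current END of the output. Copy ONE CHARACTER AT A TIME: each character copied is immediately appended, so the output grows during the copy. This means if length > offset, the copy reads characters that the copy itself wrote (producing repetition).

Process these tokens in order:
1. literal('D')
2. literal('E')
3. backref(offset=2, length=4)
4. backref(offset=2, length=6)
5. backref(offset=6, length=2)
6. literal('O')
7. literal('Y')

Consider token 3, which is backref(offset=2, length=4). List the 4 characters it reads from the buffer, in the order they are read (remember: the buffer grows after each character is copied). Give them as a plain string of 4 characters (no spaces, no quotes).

Token 1: literal('D'). Output: "D"
Token 2: literal('E'). Output: "DE"
Token 3: backref(off=2, len=4). Buffer before: "DE" (len 2)
  byte 1: read out[0]='D', append. Buffer now: "DED"
  byte 2: read out[1]='E', append. Buffer now: "DEDE"
  byte 3: read out[2]='D', append. Buffer now: "DEDED"
  byte 4: read out[3]='E', append. Buffer now: "DEDEDE"

Answer: DEDE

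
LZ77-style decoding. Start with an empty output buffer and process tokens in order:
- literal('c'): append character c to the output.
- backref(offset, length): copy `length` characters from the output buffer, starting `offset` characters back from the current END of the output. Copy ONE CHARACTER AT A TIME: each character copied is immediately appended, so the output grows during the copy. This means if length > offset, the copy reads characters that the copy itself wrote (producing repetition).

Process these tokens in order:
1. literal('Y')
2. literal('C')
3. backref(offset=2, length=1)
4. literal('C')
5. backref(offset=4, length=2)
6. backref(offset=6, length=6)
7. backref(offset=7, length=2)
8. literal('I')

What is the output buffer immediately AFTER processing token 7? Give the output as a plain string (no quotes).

Token 1: literal('Y'). Output: "Y"
Token 2: literal('C'). Output: "YC"
Token 3: backref(off=2, len=1). Copied 'Y' from pos 0. Output: "YCY"
Token 4: literal('C'). Output: "YCYC"
Token 5: backref(off=4, len=2). Copied 'YC' from pos 0. Output: "YCYCYC"
Token 6: backref(off=6, len=6). Copied 'YCYCYC' from pos 0. Output: "YCYCYCYCYCYC"
Token 7: backref(off=7, len=2). Copied 'CY' from pos 5. Output: "YCYCYCYCYCYCCY"

Answer: YCYCYCYCYCYCCY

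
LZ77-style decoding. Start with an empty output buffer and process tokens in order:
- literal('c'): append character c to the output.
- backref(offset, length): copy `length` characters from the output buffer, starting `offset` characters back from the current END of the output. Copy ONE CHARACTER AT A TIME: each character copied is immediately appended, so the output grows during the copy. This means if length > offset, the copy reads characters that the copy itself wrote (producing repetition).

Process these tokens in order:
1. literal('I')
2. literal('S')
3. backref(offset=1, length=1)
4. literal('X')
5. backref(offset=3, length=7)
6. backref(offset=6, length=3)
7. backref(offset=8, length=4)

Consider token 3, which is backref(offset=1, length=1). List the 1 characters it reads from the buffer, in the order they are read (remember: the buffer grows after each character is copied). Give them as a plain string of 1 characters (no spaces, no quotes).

Token 1: literal('I'). Output: "I"
Token 2: literal('S'). Output: "IS"
Token 3: backref(off=1, len=1). Buffer before: "IS" (len 2)
  byte 1: read out[1]='S', append. Buffer now: "ISS"

Answer: S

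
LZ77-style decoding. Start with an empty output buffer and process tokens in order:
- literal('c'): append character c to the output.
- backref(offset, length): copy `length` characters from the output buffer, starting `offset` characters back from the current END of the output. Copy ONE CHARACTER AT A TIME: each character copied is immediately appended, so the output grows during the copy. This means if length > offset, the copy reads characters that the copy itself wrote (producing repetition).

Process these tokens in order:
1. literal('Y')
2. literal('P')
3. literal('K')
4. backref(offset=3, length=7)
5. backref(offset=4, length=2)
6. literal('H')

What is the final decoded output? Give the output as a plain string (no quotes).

Token 1: literal('Y'). Output: "Y"
Token 2: literal('P'). Output: "YP"
Token 3: literal('K'). Output: "YPK"
Token 4: backref(off=3, len=7) (overlapping!). Copied 'YPKYPKY' from pos 0. Output: "YPKYPKYPKY"
Token 5: backref(off=4, len=2). Copied 'YP' from pos 6. Output: "YPKYPKYPKYYP"
Token 6: literal('H'). Output: "YPKYPKYPKYYPH"

Answer: YPKYPKYPKYYPH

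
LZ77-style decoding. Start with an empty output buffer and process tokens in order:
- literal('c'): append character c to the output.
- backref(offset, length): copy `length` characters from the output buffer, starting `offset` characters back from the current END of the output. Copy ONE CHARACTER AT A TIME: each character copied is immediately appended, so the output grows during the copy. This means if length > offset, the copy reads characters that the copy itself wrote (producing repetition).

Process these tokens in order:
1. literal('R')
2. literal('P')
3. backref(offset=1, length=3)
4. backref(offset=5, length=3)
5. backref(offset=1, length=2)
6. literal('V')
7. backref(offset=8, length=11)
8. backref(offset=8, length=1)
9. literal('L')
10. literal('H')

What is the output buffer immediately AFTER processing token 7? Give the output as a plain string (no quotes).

Token 1: literal('R'). Output: "R"
Token 2: literal('P'). Output: "RP"
Token 3: backref(off=1, len=3) (overlapping!). Copied 'PPP' from pos 1. Output: "RPPPP"
Token 4: backref(off=5, len=3). Copied 'RPP' from pos 0. Output: "RPPPPRPP"
Token 5: backref(off=1, len=2) (overlapping!). Copied 'PP' from pos 7. Output: "RPPPPRPPPP"
Token 6: literal('V'). Output: "RPPPPRPPPPV"
Token 7: backref(off=8, len=11) (overlapping!). Copied 'PPRPPPPVPPR' from pos 3. Output: "RPPPPRPPPPVPPRPPPPVPPR"

Answer: RPPPPRPPPPVPPRPPPPVPPR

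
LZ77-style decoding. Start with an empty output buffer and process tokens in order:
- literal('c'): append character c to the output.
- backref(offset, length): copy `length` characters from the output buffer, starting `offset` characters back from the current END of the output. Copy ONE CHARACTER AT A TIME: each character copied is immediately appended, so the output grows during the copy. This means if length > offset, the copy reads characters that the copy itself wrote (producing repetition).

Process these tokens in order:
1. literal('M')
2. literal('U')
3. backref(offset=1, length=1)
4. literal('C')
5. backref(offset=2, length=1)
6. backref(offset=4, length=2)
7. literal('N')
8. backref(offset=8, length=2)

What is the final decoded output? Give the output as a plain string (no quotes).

Token 1: literal('M'). Output: "M"
Token 2: literal('U'). Output: "MU"
Token 3: backref(off=1, len=1). Copied 'U' from pos 1. Output: "MUU"
Token 4: literal('C'). Output: "MUUC"
Token 5: backref(off=2, len=1). Copied 'U' from pos 2. Output: "MUUCU"
Token 6: backref(off=4, len=2). Copied 'UU' from pos 1. Output: "MUUCUUU"
Token 7: literal('N'). Output: "MUUCUUUN"
Token 8: backref(off=8, len=2). Copied 'MU' from pos 0. Output: "MUUCUUUNMU"

Answer: MUUCUUUNMU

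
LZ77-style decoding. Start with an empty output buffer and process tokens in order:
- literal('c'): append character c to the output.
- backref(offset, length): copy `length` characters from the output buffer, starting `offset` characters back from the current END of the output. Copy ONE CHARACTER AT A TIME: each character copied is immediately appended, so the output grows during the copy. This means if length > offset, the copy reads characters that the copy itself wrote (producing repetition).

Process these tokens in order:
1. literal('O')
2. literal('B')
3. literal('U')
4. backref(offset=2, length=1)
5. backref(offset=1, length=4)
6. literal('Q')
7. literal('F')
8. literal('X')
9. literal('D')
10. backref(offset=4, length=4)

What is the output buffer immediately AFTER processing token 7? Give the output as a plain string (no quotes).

Answer: OBUBBBBBQF

Derivation:
Token 1: literal('O'). Output: "O"
Token 2: literal('B'). Output: "OB"
Token 3: literal('U'). Output: "OBU"
Token 4: backref(off=2, len=1). Copied 'B' from pos 1. Output: "OBUB"
Token 5: backref(off=1, len=4) (overlapping!). Copied 'BBBB' from pos 3. Output: "OBUBBBBB"
Token 6: literal('Q'). Output: "OBUBBBBBQ"
Token 7: literal('F'). Output: "OBUBBBBBQF"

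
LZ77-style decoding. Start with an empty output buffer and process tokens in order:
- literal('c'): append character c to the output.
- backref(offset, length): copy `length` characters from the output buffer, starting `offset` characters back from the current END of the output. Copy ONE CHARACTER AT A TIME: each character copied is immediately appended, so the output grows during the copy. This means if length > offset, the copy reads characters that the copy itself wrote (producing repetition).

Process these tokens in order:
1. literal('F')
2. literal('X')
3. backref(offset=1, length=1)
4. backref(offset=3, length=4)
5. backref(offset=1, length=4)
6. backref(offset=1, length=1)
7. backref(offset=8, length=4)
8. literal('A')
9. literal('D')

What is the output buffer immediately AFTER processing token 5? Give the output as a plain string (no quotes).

Token 1: literal('F'). Output: "F"
Token 2: literal('X'). Output: "FX"
Token 3: backref(off=1, len=1). Copied 'X' from pos 1. Output: "FXX"
Token 4: backref(off=3, len=4) (overlapping!). Copied 'FXXF' from pos 0. Output: "FXXFXXF"
Token 5: backref(off=1, len=4) (overlapping!). Copied 'FFFF' from pos 6. Output: "FXXFXXFFFFF"

Answer: FXXFXXFFFFF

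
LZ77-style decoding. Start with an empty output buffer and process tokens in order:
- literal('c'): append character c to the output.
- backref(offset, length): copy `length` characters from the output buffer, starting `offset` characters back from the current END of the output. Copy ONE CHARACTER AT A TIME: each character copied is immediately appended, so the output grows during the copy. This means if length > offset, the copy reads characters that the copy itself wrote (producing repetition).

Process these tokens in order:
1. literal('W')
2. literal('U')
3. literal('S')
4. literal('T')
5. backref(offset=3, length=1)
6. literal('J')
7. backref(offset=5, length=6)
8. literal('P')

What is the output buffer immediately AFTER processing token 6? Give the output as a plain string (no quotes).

Answer: WUSTUJ

Derivation:
Token 1: literal('W'). Output: "W"
Token 2: literal('U'). Output: "WU"
Token 3: literal('S'). Output: "WUS"
Token 4: literal('T'). Output: "WUST"
Token 5: backref(off=3, len=1). Copied 'U' from pos 1. Output: "WUSTU"
Token 6: literal('J'). Output: "WUSTUJ"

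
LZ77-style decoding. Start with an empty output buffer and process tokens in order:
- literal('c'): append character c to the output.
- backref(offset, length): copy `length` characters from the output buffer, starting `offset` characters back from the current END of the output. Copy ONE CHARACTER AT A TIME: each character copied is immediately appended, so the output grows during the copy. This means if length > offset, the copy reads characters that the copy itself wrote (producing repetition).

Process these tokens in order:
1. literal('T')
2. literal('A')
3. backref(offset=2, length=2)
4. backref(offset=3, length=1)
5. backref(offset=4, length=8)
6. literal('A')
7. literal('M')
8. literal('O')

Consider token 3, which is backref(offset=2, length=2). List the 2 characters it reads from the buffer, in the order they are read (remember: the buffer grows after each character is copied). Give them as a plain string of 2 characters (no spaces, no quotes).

Answer: TA

Derivation:
Token 1: literal('T'). Output: "T"
Token 2: literal('A'). Output: "TA"
Token 3: backref(off=2, len=2). Buffer before: "TA" (len 2)
  byte 1: read out[0]='T', append. Buffer now: "TAT"
  byte 2: read out[1]='A', append. Buffer now: "TATA"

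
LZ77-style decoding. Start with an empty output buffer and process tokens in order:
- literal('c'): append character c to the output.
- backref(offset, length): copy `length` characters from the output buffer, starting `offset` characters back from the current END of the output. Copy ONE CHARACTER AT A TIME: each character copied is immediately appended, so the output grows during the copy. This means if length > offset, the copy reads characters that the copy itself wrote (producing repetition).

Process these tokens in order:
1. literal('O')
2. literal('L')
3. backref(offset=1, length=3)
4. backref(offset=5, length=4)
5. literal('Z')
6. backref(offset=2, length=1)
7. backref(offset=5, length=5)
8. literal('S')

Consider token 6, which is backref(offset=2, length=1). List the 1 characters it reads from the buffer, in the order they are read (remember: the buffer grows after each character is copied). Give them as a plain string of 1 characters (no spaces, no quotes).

Answer: L

Derivation:
Token 1: literal('O'). Output: "O"
Token 2: literal('L'). Output: "OL"
Token 3: backref(off=1, len=3) (overlapping!). Copied 'LLL' from pos 1. Output: "OLLLL"
Token 4: backref(off=5, len=4). Copied 'OLLL' from pos 0. Output: "OLLLLOLLL"
Token 5: literal('Z'). Output: "OLLLLOLLLZ"
Token 6: backref(off=2, len=1). Buffer before: "OLLLLOLLLZ" (len 10)
  byte 1: read out[8]='L', append. Buffer now: "OLLLLOLLLZL"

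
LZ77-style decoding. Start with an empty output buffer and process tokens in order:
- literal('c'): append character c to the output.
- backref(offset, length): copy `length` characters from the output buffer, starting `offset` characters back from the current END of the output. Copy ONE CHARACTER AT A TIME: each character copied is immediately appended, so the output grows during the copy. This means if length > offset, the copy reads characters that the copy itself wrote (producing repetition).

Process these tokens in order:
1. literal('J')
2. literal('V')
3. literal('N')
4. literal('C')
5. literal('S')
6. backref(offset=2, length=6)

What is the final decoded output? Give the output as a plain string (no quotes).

Token 1: literal('J'). Output: "J"
Token 2: literal('V'). Output: "JV"
Token 3: literal('N'). Output: "JVN"
Token 4: literal('C'). Output: "JVNC"
Token 5: literal('S'). Output: "JVNCS"
Token 6: backref(off=2, len=6) (overlapping!). Copied 'CSCSCS' from pos 3. Output: "JVNCSCSCSCS"

Answer: JVNCSCSCSCS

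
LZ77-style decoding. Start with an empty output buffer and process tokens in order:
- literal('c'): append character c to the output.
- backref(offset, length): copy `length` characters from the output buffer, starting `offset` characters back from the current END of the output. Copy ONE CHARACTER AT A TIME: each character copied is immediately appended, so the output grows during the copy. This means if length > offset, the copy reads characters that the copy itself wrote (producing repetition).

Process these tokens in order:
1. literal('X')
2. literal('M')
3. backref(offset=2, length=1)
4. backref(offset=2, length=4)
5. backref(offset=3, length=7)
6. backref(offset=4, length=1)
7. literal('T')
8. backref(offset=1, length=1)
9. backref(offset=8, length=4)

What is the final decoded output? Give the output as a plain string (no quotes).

Answer: XMXMXMXXMXXMXXXTTXXMX

Derivation:
Token 1: literal('X'). Output: "X"
Token 2: literal('M'). Output: "XM"
Token 3: backref(off=2, len=1). Copied 'X' from pos 0. Output: "XMX"
Token 4: backref(off=2, len=4) (overlapping!). Copied 'MXMX' from pos 1. Output: "XMXMXMX"
Token 5: backref(off=3, len=7) (overlapping!). Copied 'XMXXMXX' from pos 4. Output: "XMXMXMXXMXXMXX"
Token 6: backref(off=4, len=1). Copied 'X' from pos 10. Output: "XMXMXMXXMXXMXXX"
Token 7: literal('T'). Output: "XMXMXMXXMXXMXXXT"
Token 8: backref(off=1, len=1). Copied 'T' from pos 15. Output: "XMXMXMXXMXXMXXXTT"
Token 9: backref(off=8, len=4). Copied 'XXMX' from pos 9. Output: "XMXMXMXXMXXMXXXTTXXMX"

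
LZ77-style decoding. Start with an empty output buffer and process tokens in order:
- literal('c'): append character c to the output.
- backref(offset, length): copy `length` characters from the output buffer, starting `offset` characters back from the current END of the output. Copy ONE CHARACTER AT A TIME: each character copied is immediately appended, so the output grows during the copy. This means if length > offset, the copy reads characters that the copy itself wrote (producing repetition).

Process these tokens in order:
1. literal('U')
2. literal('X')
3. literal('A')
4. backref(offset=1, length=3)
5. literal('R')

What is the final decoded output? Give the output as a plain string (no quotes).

Token 1: literal('U'). Output: "U"
Token 2: literal('X'). Output: "UX"
Token 3: literal('A'). Output: "UXA"
Token 4: backref(off=1, len=3) (overlapping!). Copied 'AAA' from pos 2. Output: "UXAAAA"
Token 5: literal('R'). Output: "UXAAAAR"

Answer: UXAAAAR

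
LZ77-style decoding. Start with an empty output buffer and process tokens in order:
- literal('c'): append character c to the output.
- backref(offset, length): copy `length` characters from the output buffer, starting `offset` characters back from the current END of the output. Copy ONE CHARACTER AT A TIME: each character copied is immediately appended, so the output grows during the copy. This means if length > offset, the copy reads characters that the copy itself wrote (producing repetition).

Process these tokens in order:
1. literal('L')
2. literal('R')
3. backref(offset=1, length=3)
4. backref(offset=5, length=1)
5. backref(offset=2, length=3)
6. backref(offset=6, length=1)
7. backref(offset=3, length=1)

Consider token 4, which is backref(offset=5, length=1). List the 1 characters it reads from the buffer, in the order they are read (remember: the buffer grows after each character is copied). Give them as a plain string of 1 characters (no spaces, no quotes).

Token 1: literal('L'). Output: "L"
Token 2: literal('R'). Output: "LR"
Token 3: backref(off=1, len=3) (overlapping!). Copied 'RRR' from pos 1. Output: "LRRRR"
Token 4: backref(off=5, len=1). Buffer before: "LRRRR" (len 5)
  byte 1: read out[0]='L', append. Buffer now: "LRRRRL"

Answer: L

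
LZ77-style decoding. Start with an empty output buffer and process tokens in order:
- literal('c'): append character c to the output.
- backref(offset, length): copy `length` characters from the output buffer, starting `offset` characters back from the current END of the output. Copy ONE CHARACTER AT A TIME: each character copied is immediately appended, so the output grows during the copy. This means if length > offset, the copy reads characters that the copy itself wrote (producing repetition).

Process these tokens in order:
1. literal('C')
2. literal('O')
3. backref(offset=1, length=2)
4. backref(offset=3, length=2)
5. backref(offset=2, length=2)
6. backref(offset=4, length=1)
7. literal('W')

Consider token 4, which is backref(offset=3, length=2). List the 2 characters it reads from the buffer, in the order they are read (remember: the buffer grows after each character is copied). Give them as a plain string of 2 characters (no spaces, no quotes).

Answer: OO

Derivation:
Token 1: literal('C'). Output: "C"
Token 2: literal('O'). Output: "CO"
Token 3: backref(off=1, len=2) (overlapping!). Copied 'OO' from pos 1. Output: "COOO"
Token 4: backref(off=3, len=2). Buffer before: "COOO" (len 4)
  byte 1: read out[1]='O', append. Buffer now: "COOOO"
  byte 2: read out[2]='O', append. Buffer now: "COOOOO"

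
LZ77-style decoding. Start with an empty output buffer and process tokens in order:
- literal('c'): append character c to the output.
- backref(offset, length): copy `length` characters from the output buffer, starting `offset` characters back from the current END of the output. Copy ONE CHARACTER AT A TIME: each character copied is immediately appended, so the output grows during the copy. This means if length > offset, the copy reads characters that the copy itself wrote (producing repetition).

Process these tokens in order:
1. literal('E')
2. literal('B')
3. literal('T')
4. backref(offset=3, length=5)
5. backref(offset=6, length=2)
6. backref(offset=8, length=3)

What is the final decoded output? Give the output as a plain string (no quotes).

Token 1: literal('E'). Output: "E"
Token 2: literal('B'). Output: "EB"
Token 3: literal('T'). Output: "EBT"
Token 4: backref(off=3, len=5) (overlapping!). Copied 'EBTEB' from pos 0. Output: "EBTEBTEB"
Token 5: backref(off=6, len=2). Copied 'TE' from pos 2. Output: "EBTEBTEBTE"
Token 6: backref(off=8, len=3). Copied 'TEB' from pos 2. Output: "EBTEBTEBTETEB"

Answer: EBTEBTEBTETEB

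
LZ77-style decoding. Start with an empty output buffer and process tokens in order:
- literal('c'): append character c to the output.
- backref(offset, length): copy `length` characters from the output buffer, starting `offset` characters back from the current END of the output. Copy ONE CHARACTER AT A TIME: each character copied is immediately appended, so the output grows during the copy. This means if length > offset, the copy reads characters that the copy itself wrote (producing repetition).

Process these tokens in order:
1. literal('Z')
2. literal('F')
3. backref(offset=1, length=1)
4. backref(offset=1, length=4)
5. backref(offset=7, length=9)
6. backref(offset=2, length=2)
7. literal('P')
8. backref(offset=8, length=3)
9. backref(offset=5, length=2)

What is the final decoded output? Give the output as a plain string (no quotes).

Token 1: literal('Z'). Output: "Z"
Token 2: literal('F'). Output: "ZF"
Token 3: backref(off=1, len=1). Copied 'F' from pos 1. Output: "ZFF"
Token 4: backref(off=1, len=4) (overlapping!). Copied 'FFFF' from pos 2. Output: "ZFFFFFF"
Token 5: backref(off=7, len=9) (overlapping!). Copied 'ZFFFFFFZF' from pos 0. Output: "ZFFFFFFZFFFFFFZF"
Token 6: backref(off=2, len=2). Copied 'ZF' from pos 14. Output: "ZFFFFFFZFFFFFFZFZF"
Token 7: literal('P'). Output: "ZFFFFFFZFFFFFFZFZFP"
Token 8: backref(off=8, len=3). Copied 'FFF' from pos 11. Output: "ZFFFFFFZFFFFFFZFZFPFFF"
Token 9: backref(off=5, len=2). Copied 'FP' from pos 17. Output: "ZFFFFFFZFFFFFFZFZFPFFFFP"

Answer: ZFFFFFFZFFFFFFZFZFPFFFFP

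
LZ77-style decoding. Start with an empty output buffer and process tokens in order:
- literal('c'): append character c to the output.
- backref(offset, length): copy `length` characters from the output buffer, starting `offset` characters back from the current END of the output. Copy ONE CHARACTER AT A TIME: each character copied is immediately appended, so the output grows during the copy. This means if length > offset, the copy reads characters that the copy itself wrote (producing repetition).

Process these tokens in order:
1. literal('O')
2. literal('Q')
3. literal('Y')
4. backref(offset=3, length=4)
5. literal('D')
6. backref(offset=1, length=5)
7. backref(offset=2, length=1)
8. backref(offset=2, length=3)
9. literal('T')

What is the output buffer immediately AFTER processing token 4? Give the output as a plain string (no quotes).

Answer: OQYOQYO

Derivation:
Token 1: literal('O'). Output: "O"
Token 2: literal('Q'). Output: "OQ"
Token 3: literal('Y'). Output: "OQY"
Token 4: backref(off=3, len=4) (overlapping!). Copied 'OQYO' from pos 0. Output: "OQYOQYO"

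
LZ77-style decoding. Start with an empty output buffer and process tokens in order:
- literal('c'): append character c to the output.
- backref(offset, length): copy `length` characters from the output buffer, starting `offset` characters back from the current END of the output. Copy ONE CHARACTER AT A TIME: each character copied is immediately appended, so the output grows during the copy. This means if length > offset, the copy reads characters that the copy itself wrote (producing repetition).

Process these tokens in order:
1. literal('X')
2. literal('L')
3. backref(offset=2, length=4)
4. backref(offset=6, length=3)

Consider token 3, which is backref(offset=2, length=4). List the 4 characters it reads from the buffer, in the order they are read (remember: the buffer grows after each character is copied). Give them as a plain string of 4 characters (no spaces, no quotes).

Answer: XLXL

Derivation:
Token 1: literal('X'). Output: "X"
Token 2: literal('L'). Output: "XL"
Token 3: backref(off=2, len=4). Buffer before: "XL" (len 2)
  byte 1: read out[0]='X', append. Buffer now: "XLX"
  byte 2: read out[1]='L', append. Buffer now: "XLXL"
  byte 3: read out[2]='X', append. Buffer now: "XLXLX"
  byte 4: read out[3]='L', append. Buffer now: "XLXLXL"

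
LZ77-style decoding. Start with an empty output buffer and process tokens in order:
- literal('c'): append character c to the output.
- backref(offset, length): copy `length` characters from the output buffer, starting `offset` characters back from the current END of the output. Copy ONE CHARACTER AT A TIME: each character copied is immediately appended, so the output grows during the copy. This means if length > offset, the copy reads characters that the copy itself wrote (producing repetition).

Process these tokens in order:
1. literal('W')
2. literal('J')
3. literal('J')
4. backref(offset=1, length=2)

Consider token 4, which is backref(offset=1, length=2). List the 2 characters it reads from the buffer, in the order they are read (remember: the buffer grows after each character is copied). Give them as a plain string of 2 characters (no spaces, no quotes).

Answer: JJ

Derivation:
Token 1: literal('W'). Output: "W"
Token 2: literal('J'). Output: "WJ"
Token 3: literal('J'). Output: "WJJ"
Token 4: backref(off=1, len=2). Buffer before: "WJJ" (len 3)
  byte 1: read out[2]='J', append. Buffer now: "WJJJ"
  byte 2: read out[3]='J', append. Buffer now: "WJJJJ"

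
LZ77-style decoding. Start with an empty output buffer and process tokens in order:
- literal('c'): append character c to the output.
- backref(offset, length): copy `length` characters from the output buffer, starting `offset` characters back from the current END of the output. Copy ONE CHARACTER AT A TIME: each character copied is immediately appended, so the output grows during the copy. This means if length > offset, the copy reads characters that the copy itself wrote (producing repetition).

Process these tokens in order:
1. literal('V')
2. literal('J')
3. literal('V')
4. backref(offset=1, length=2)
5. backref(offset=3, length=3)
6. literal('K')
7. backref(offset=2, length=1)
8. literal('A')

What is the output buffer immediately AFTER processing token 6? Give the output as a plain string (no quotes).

Answer: VJVVVVVVK

Derivation:
Token 1: literal('V'). Output: "V"
Token 2: literal('J'). Output: "VJ"
Token 3: literal('V'). Output: "VJV"
Token 4: backref(off=1, len=2) (overlapping!). Copied 'VV' from pos 2. Output: "VJVVV"
Token 5: backref(off=3, len=3). Copied 'VVV' from pos 2. Output: "VJVVVVVV"
Token 6: literal('K'). Output: "VJVVVVVVK"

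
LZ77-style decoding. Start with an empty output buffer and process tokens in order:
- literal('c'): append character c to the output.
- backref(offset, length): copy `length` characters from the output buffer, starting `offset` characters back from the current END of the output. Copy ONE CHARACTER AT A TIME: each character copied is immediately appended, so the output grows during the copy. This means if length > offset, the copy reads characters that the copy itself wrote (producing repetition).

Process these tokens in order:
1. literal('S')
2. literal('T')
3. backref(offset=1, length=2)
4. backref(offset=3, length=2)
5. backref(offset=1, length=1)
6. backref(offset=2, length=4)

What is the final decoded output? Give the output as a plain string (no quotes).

Answer: STTTTTTTTTT

Derivation:
Token 1: literal('S'). Output: "S"
Token 2: literal('T'). Output: "ST"
Token 3: backref(off=1, len=2) (overlapping!). Copied 'TT' from pos 1. Output: "STTT"
Token 4: backref(off=3, len=2). Copied 'TT' from pos 1. Output: "STTTTT"
Token 5: backref(off=1, len=1). Copied 'T' from pos 5. Output: "STTTTTT"
Token 6: backref(off=2, len=4) (overlapping!). Copied 'TTTT' from pos 5. Output: "STTTTTTTTTT"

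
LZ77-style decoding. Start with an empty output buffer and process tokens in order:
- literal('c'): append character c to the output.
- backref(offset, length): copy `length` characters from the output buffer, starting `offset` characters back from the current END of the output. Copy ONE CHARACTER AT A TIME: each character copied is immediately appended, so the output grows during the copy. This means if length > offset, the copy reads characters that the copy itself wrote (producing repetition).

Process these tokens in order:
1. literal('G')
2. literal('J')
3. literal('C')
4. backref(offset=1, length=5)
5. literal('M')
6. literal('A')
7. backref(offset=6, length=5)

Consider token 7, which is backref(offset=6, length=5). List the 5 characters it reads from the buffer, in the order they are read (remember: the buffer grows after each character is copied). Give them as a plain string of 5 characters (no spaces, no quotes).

Token 1: literal('G'). Output: "G"
Token 2: literal('J'). Output: "GJ"
Token 3: literal('C'). Output: "GJC"
Token 4: backref(off=1, len=5) (overlapping!). Copied 'CCCCC' from pos 2. Output: "GJCCCCCC"
Token 5: literal('M'). Output: "GJCCCCCCM"
Token 6: literal('A'). Output: "GJCCCCCCMA"
Token 7: backref(off=6, len=5). Buffer before: "GJCCCCCCMA" (len 10)
  byte 1: read out[4]='C', append. Buffer now: "GJCCCCCCMAC"
  byte 2: read out[5]='C', append. Buffer now: "GJCCCCCCMACC"
  byte 3: read out[6]='C', append. Buffer now: "GJCCCCCCMACCC"
  byte 4: read out[7]='C', append. Buffer now: "GJCCCCCCMACCCC"
  byte 5: read out[8]='M', append. Buffer now: "GJCCCCCCMACCCCM"

Answer: CCCCM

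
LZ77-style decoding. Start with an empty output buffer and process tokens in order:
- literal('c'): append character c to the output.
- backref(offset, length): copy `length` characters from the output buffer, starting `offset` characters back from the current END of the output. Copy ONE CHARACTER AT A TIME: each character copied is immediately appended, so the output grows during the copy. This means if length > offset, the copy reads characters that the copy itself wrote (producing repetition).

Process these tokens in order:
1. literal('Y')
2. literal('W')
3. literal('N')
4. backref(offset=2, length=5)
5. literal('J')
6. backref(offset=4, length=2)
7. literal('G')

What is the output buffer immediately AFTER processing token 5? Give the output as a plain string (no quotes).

Answer: YWNWNWNWJ

Derivation:
Token 1: literal('Y'). Output: "Y"
Token 2: literal('W'). Output: "YW"
Token 3: literal('N'). Output: "YWN"
Token 4: backref(off=2, len=5) (overlapping!). Copied 'WNWNW' from pos 1. Output: "YWNWNWNW"
Token 5: literal('J'). Output: "YWNWNWNWJ"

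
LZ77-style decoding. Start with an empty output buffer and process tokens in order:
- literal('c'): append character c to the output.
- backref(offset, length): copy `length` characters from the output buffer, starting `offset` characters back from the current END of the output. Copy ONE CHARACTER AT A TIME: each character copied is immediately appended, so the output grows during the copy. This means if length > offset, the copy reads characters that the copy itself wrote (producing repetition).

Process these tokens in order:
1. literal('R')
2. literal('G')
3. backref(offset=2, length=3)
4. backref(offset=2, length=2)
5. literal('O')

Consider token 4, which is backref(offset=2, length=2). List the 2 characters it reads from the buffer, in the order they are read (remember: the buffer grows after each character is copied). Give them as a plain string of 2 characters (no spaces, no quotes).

Answer: GR

Derivation:
Token 1: literal('R'). Output: "R"
Token 2: literal('G'). Output: "RG"
Token 3: backref(off=2, len=3) (overlapping!). Copied 'RGR' from pos 0. Output: "RGRGR"
Token 4: backref(off=2, len=2). Buffer before: "RGRGR" (len 5)
  byte 1: read out[3]='G', append. Buffer now: "RGRGRG"
  byte 2: read out[4]='R', append. Buffer now: "RGRGRGR"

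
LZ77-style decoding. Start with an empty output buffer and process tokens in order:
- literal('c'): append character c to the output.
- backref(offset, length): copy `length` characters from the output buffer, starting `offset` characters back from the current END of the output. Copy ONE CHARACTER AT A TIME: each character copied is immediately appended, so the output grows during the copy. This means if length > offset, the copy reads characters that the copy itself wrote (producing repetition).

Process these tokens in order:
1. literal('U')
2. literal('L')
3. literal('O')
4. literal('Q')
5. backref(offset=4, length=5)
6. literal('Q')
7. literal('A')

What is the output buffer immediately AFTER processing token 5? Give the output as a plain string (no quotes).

Token 1: literal('U'). Output: "U"
Token 2: literal('L'). Output: "UL"
Token 3: literal('O'). Output: "ULO"
Token 4: literal('Q'). Output: "ULOQ"
Token 5: backref(off=4, len=5) (overlapping!). Copied 'ULOQU' from pos 0. Output: "ULOQULOQU"

Answer: ULOQULOQU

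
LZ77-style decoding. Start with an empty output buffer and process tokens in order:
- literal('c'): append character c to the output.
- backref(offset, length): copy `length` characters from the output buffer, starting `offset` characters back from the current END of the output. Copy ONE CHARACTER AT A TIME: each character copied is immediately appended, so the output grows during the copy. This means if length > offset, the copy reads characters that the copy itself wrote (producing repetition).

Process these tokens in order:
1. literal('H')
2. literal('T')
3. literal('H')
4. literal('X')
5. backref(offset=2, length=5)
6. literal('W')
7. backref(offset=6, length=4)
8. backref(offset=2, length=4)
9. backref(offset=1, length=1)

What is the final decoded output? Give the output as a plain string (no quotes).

Token 1: literal('H'). Output: "H"
Token 2: literal('T'). Output: "HT"
Token 3: literal('H'). Output: "HTH"
Token 4: literal('X'). Output: "HTHX"
Token 5: backref(off=2, len=5) (overlapping!). Copied 'HXHXH' from pos 2. Output: "HTHXHXHXH"
Token 6: literal('W'). Output: "HTHXHXHXHW"
Token 7: backref(off=6, len=4). Copied 'HXHX' from pos 4. Output: "HTHXHXHXHWHXHX"
Token 8: backref(off=2, len=4) (overlapping!). Copied 'HXHX' from pos 12. Output: "HTHXHXHXHWHXHXHXHX"
Token 9: backref(off=1, len=1). Copied 'X' from pos 17. Output: "HTHXHXHXHWHXHXHXHXX"

Answer: HTHXHXHXHWHXHXHXHXX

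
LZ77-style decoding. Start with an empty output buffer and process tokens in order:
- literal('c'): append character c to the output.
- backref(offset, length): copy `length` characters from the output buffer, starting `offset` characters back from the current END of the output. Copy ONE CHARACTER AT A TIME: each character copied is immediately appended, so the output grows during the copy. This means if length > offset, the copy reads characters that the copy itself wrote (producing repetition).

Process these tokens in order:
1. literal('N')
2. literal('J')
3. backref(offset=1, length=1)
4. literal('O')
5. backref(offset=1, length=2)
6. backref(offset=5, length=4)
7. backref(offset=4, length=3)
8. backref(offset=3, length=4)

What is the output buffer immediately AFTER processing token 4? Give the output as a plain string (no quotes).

Answer: NJJO

Derivation:
Token 1: literal('N'). Output: "N"
Token 2: literal('J'). Output: "NJ"
Token 3: backref(off=1, len=1). Copied 'J' from pos 1. Output: "NJJ"
Token 4: literal('O'). Output: "NJJO"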